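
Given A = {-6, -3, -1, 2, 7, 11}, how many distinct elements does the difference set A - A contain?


A - A = {a - a' : a, a' ∈ A}; |A| = 6.
Bounds: 2|A|-1 ≤ |A - A| ≤ |A|² - |A| + 1, i.e. 11 ≤ |A - A| ≤ 31.
Note: 0 ∈ A - A always (from a - a). The set is symmetric: if d ∈ A - A then -d ∈ A - A.
Enumerate nonzero differences d = a - a' with a > a' (then include -d):
Positive differences: {2, 3, 4, 5, 8, 9, 10, 12, 13, 14, 17}
Full difference set: {0} ∪ (positive diffs) ∪ (negative diffs).
|A - A| = 1 + 2·11 = 23 (matches direct enumeration: 23).

|A - A| = 23


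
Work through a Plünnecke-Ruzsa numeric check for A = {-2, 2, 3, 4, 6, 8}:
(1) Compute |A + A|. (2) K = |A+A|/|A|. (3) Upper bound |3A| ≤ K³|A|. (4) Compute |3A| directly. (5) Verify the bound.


|A| = 6.
Step 1: Compute A + A by enumerating all 36 pairs.
A + A = {-4, 0, 1, 2, 4, 5, 6, 7, 8, 9, 10, 11, 12, 14, 16}, so |A + A| = 15.
Step 2: Doubling constant K = |A + A|/|A| = 15/6 = 15/6 ≈ 2.5000.
Step 3: Plünnecke-Ruzsa gives |3A| ≤ K³·|A| = (2.5000)³ · 6 ≈ 93.7500.
Step 4: Compute 3A = A + A + A directly by enumerating all triples (a,b,c) ∈ A³; |3A| = 25.
Step 5: Check 25 ≤ 93.7500? Yes ✓.

K = 15/6, Plünnecke-Ruzsa bound K³|A| ≈ 93.7500, |3A| = 25, inequality holds.


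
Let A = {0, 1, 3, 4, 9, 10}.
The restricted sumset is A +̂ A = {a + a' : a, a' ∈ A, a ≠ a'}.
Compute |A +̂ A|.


Restricted sumset: A +̂ A = {a + a' : a ∈ A, a' ∈ A, a ≠ a'}.
Equivalently, take A + A and drop any sum 2a that is achievable ONLY as a + a for a ∈ A (i.e. sums representable only with equal summands).
Enumerate pairs (a, a') with a < a' (symmetric, so each unordered pair gives one sum; this covers all a ≠ a'):
  0 + 1 = 1
  0 + 3 = 3
  0 + 4 = 4
  0 + 9 = 9
  0 + 10 = 10
  1 + 3 = 4
  1 + 4 = 5
  1 + 9 = 10
  1 + 10 = 11
  3 + 4 = 7
  3 + 9 = 12
  3 + 10 = 13
  4 + 9 = 13
  4 + 10 = 14
  9 + 10 = 19
Collected distinct sums: {1, 3, 4, 5, 7, 9, 10, 11, 12, 13, 14, 19}
|A +̂ A| = 12
(Reference bound: |A +̂ A| ≥ 2|A| - 3 for |A| ≥ 2, with |A| = 6 giving ≥ 9.)

|A +̂ A| = 12


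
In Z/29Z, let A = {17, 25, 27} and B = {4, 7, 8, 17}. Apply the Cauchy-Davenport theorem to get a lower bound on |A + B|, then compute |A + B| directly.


Cauchy-Davenport: |A + B| ≥ min(p, |A| + |B| - 1) for A, B nonempty in Z/pZ.
|A| = 3, |B| = 4, p = 29.
CD lower bound = min(29, 3 + 4 - 1) = min(29, 6) = 6.
Compute A + B mod 29 directly:
a = 17: 17+4=21, 17+7=24, 17+8=25, 17+17=5
a = 25: 25+4=0, 25+7=3, 25+8=4, 25+17=13
a = 27: 27+4=2, 27+7=5, 27+8=6, 27+17=15
A + B = {0, 2, 3, 4, 5, 6, 13, 15, 21, 24, 25}, so |A + B| = 11.
Verify: 11 ≥ 6? Yes ✓.

CD lower bound = 6, actual |A + B| = 11.


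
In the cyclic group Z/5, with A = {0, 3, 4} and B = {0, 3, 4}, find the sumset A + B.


Work in Z/5Z: reduce every sum a + b modulo 5.
Enumerate all 9 pairs:
a = 0: 0+0=0, 0+3=3, 0+4=4
a = 3: 3+0=3, 3+3=1, 3+4=2
a = 4: 4+0=4, 4+3=2, 4+4=3
Distinct residues collected: {0, 1, 2, 3, 4}
|A + B| = 5 (out of 5 total residues).

A + B = {0, 1, 2, 3, 4}


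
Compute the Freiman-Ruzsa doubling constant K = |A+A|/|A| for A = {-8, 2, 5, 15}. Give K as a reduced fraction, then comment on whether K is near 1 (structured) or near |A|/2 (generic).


|A| = 4.
Compute A + A by enumerating all 16 pairs.
A + A = {-16, -6, -3, 4, 7, 10, 17, 20, 30}, so |A + A| = 9.
K = |A + A| / |A| = 9/4 (already in lowest terms) ≈ 2.2500.
Reference: AP of size 4 gives K = 7/4 ≈ 1.7500; a fully generic set of size 4 gives K ≈ 2.5000.

|A| = 4, |A + A| = 9, K = 9/4.


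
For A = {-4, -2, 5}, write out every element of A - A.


A - A = {a - a' : a, a' ∈ A}.
Compute a - a' for each ordered pair (a, a'):
a = -4: -4--4=0, -4--2=-2, -4-5=-9
a = -2: -2--4=2, -2--2=0, -2-5=-7
a = 5: 5--4=9, 5--2=7, 5-5=0
Collecting distinct values (and noting 0 appears from a-a):
A - A = {-9, -7, -2, 0, 2, 7, 9}
|A - A| = 7

A - A = {-9, -7, -2, 0, 2, 7, 9}


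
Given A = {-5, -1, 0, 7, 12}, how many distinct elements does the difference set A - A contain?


A - A = {a - a' : a, a' ∈ A}; |A| = 5.
Bounds: 2|A|-1 ≤ |A - A| ≤ |A|² - |A| + 1, i.e. 9 ≤ |A - A| ≤ 21.
Note: 0 ∈ A - A always (from a - a). The set is symmetric: if d ∈ A - A then -d ∈ A - A.
Enumerate nonzero differences d = a - a' with a > a' (then include -d):
Positive differences: {1, 4, 5, 7, 8, 12, 13, 17}
Full difference set: {0} ∪ (positive diffs) ∪ (negative diffs).
|A - A| = 1 + 2·8 = 17 (matches direct enumeration: 17).

|A - A| = 17


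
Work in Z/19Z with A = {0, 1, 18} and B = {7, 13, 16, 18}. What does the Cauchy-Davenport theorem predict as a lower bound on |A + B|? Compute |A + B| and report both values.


Cauchy-Davenport: |A + B| ≥ min(p, |A| + |B| - 1) for A, B nonempty in Z/pZ.
|A| = 3, |B| = 4, p = 19.
CD lower bound = min(19, 3 + 4 - 1) = min(19, 6) = 6.
Compute A + B mod 19 directly:
a = 0: 0+7=7, 0+13=13, 0+16=16, 0+18=18
a = 1: 1+7=8, 1+13=14, 1+16=17, 1+18=0
a = 18: 18+7=6, 18+13=12, 18+16=15, 18+18=17
A + B = {0, 6, 7, 8, 12, 13, 14, 15, 16, 17, 18}, so |A + B| = 11.
Verify: 11 ≥ 6? Yes ✓.

CD lower bound = 6, actual |A + B| = 11.


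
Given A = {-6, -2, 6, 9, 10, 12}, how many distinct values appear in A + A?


A + A = {a + a' : a, a' ∈ A}; |A| = 6.
General bounds: 2|A| - 1 ≤ |A + A| ≤ |A|(|A|+1)/2, i.e. 11 ≤ |A + A| ≤ 21.
Lower bound 2|A|-1 is attained iff A is an arithmetic progression.
Enumerate sums a + a' for a ≤ a' (symmetric, so this suffices):
a = -6: -6+-6=-12, -6+-2=-8, -6+6=0, -6+9=3, -6+10=4, -6+12=6
a = -2: -2+-2=-4, -2+6=4, -2+9=7, -2+10=8, -2+12=10
a = 6: 6+6=12, 6+9=15, 6+10=16, 6+12=18
a = 9: 9+9=18, 9+10=19, 9+12=21
a = 10: 10+10=20, 10+12=22
a = 12: 12+12=24
Distinct sums: {-12, -8, -4, 0, 3, 4, 6, 7, 8, 10, 12, 15, 16, 18, 19, 20, 21, 22, 24}
|A + A| = 19

|A + A| = 19


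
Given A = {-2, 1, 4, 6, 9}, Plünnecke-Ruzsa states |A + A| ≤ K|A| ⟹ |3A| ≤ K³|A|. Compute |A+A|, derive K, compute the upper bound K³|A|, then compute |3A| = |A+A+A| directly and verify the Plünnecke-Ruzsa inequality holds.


|A| = 5.
Step 1: Compute A + A by enumerating all 25 pairs.
A + A = {-4, -1, 2, 4, 5, 7, 8, 10, 12, 13, 15, 18}, so |A + A| = 12.
Step 2: Doubling constant K = |A + A|/|A| = 12/5 = 12/5 ≈ 2.4000.
Step 3: Plünnecke-Ruzsa gives |3A| ≤ K³·|A| = (2.4000)³ · 5 ≈ 69.1200.
Step 4: Compute 3A = A + A + A directly by enumerating all triples (a,b,c) ∈ A³; |3A| = 22.
Step 5: Check 22 ≤ 69.1200? Yes ✓.

K = 12/5, Plünnecke-Ruzsa bound K³|A| ≈ 69.1200, |3A| = 22, inequality holds.


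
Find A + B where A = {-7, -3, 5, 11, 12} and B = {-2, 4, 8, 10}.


A + B = {a + b : a ∈ A, b ∈ B}.
Enumerate all |A|·|B| = 5·4 = 20 pairs (a, b) and collect distinct sums.
a = -7: -7+-2=-9, -7+4=-3, -7+8=1, -7+10=3
a = -3: -3+-2=-5, -3+4=1, -3+8=5, -3+10=7
a = 5: 5+-2=3, 5+4=9, 5+8=13, 5+10=15
a = 11: 11+-2=9, 11+4=15, 11+8=19, 11+10=21
a = 12: 12+-2=10, 12+4=16, 12+8=20, 12+10=22
Collecting distinct sums: A + B = {-9, -5, -3, 1, 3, 5, 7, 9, 10, 13, 15, 16, 19, 20, 21, 22}
|A + B| = 16

A + B = {-9, -5, -3, 1, 3, 5, 7, 9, 10, 13, 15, 16, 19, 20, 21, 22}


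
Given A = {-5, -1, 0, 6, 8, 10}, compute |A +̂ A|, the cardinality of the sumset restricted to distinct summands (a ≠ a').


Restricted sumset: A +̂ A = {a + a' : a ∈ A, a' ∈ A, a ≠ a'}.
Equivalently, take A + A and drop any sum 2a that is achievable ONLY as a + a for a ∈ A (i.e. sums representable only with equal summands).
Enumerate pairs (a, a') with a < a' (symmetric, so each unordered pair gives one sum; this covers all a ≠ a'):
  -5 + -1 = -6
  -5 + 0 = -5
  -5 + 6 = 1
  -5 + 8 = 3
  -5 + 10 = 5
  -1 + 0 = -1
  -1 + 6 = 5
  -1 + 8 = 7
  -1 + 10 = 9
  0 + 6 = 6
  0 + 8 = 8
  0 + 10 = 10
  6 + 8 = 14
  6 + 10 = 16
  8 + 10 = 18
Collected distinct sums: {-6, -5, -1, 1, 3, 5, 6, 7, 8, 9, 10, 14, 16, 18}
|A +̂ A| = 14
(Reference bound: |A +̂ A| ≥ 2|A| - 3 for |A| ≥ 2, with |A| = 6 giving ≥ 9.)

|A +̂ A| = 14


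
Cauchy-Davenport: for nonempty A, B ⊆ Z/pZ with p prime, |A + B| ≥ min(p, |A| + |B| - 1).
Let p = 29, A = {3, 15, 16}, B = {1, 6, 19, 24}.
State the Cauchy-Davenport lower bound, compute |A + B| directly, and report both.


Cauchy-Davenport: |A + B| ≥ min(p, |A| + |B| - 1) for A, B nonempty in Z/pZ.
|A| = 3, |B| = 4, p = 29.
CD lower bound = min(29, 3 + 4 - 1) = min(29, 6) = 6.
Compute A + B mod 29 directly:
a = 3: 3+1=4, 3+6=9, 3+19=22, 3+24=27
a = 15: 15+1=16, 15+6=21, 15+19=5, 15+24=10
a = 16: 16+1=17, 16+6=22, 16+19=6, 16+24=11
A + B = {4, 5, 6, 9, 10, 11, 16, 17, 21, 22, 27}, so |A + B| = 11.
Verify: 11 ≥ 6? Yes ✓.

CD lower bound = 6, actual |A + B| = 11.


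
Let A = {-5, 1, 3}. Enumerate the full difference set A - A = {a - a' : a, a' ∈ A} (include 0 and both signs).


A - A = {a - a' : a, a' ∈ A}.
Compute a - a' for each ordered pair (a, a'):
a = -5: -5--5=0, -5-1=-6, -5-3=-8
a = 1: 1--5=6, 1-1=0, 1-3=-2
a = 3: 3--5=8, 3-1=2, 3-3=0
Collecting distinct values (and noting 0 appears from a-a):
A - A = {-8, -6, -2, 0, 2, 6, 8}
|A - A| = 7

A - A = {-8, -6, -2, 0, 2, 6, 8}


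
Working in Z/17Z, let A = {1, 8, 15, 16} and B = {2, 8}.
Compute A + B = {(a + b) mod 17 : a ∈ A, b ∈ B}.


Work in Z/17Z: reduce every sum a + b modulo 17.
Enumerate all 8 pairs:
a = 1: 1+2=3, 1+8=9
a = 8: 8+2=10, 8+8=16
a = 15: 15+2=0, 15+8=6
a = 16: 16+2=1, 16+8=7
Distinct residues collected: {0, 1, 3, 6, 7, 9, 10, 16}
|A + B| = 8 (out of 17 total residues).

A + B = {0, 1, 3, 6, 7, 9, 10, 16}


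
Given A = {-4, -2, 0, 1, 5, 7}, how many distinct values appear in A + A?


A + A = {a + a' : a, a' ∈ A}; |A| = 6.
General bounds: 2|A| - 1 ≤ |A + A| ≤ |A|(|A|+1)/2, i.e. 11 ≤ |A + A| ≤ 21.
Lower bound 2|A|-1 is attained iff A is an arithmetic progression.
Enumerate sums a + a' for a ≤ a' (symmetric, so this suffices):
a = -4: -4+-4=-8, -4+-2=-6, -4+0=-4, -4+1=-3, -4+5=1, -4+7=3
a = -2: -2+-2=-4, -2+0=-2, -2+1=-1, -2+5=3, -2+7=5
a = 0: 0+0=0, 0+1=1, 0+5=5, 0+7=7
a = 1: 1+1=2, 1+5=6, 1+7=8
a = 5: 5+5=10, 5+7=12
a = 7: 7+7=14
Distinct sums: {-8, -6, -4, -3, -2, -1, 0, 1, 2, 3, 5, 6, 7, 8, 10, 12, 14}
|A + A| = 17

|A + A| = 17


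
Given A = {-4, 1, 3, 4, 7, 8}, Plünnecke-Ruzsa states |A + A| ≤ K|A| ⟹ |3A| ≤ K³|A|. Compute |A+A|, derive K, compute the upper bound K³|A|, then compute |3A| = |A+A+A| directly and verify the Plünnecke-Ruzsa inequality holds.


|A| = 6.
Step 1: Compute A + A by enumerating all 36 pairs.
A + A = {-8, -3, -1, 0, 2, 3, 4, 5, 6, 7, 8, 9, 10, 11, 12, 14, 15, 16}, so |A + A| = 18.
Step 2: Doubling constant K = |A + A|/|A| = 18/6 = 18/6 ≈ 3.0000.
Step 3: Plünnecke-Ruzsa gives |3A| ≤ K³·|A| = (3.0000)³ · 6 ≈ 162.0000.
Step 4: Compute 3A = A + A + A directly by enumerating all triples (a,b,c) ∈ A³; |3A| = 31.
Step 5: Check 31 ≤ 162.0000? Yes ✓.

K = 18/6, Plünnecke-Ruzsa bound K³|A| ≈ 162.0000, |3A| = 31, inequality holds.


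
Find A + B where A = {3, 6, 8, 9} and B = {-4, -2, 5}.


A + B = {a + b : a ∈ A, b ∈ B}.
Enumerate all |A|·|B| = 4·3 = 12 pairs (a, b) and collect distinct sums.
a = 3: 3+-4=-1, 3+-2=1, 3+5=8
a = 6: 6+-4=2, 6+-2=4, 6+5=11
a = 8: 8+-4=4, 8+-2=6, 8+5=13
a = 9: 9+-4=5, 9+-2=7, 9+5=14
Collecting distinct sums: A + B = {-1, 1, 2, 4, 5, 6, 7, 8, 11, 13, 14}
|A + B| = 11

A + B = {-1, 1, 2, 4, 5, 6, 7, 8, 11, 13, 14}


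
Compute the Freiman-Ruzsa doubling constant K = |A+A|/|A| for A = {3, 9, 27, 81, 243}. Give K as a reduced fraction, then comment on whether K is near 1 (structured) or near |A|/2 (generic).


|A| = 5.
Compute A + A by enumerating all 25 pairs.
A + A = {6, 12, 18, 30, 36, 54, 84, 90, 108, 162, 246, 252, 270, 324, 486}, so |A + A| = 15.
K = |A + A| / |A| = 15/5 = 3/1 ≈ 3.0000.
Reference: AP of size 5 gives K = 9/5 ≈ 1.8000; a fully generic set of size 5 gives K ≈ 3.0000.

|A| = 5, |A + A| = 15, K = 15/5 = 3/1.


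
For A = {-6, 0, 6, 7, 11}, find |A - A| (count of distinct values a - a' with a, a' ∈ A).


A - A = {a - a' : a, a' ∈ A}; |A| = 5.
Bounds: 2|A|-1 ≤ |A - A| ≤ |A|² - |A| + 1, i.e. 9 ≤ |A - A| ≤ 21.
Note: 0 ∈ A - A always (from a - a). The set is symmetric: if d ∈ A - A then -d ∈ A - A.
Enumerate nonzero differences d = a - a' with a > a' (then include -d):
Positive differences: {1, 4, 5, 6, 7, 11, 12, 13, 17}
Full difference set: {0} ∪ (positive diffs) ∪ (negative diffs).
|A - A| = 1 + 2·9 = 19 (matches direct enumeration: 19).

|A - A| = 19


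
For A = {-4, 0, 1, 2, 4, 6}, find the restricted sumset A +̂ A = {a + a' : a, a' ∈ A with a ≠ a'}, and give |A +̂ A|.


Restricted sumset: A +̂ A = {a + a' : a ∈ A, a' ∈ A, a ≠ a'}.
Equivalently, take A + A and drop any sum 2a that is achievable ONLY as a + a for a ∈ A (i.e. sums representable only with equal summands).
Enumerate pairs (a, a') with a < a' (symmetric, so each unordered pair gives one sum; this covers all a ≠ a'):
  -4 + 0 = -4
  -4 + 1 = -3
  -4 + 2 = -2
  -4 + 4 = 0
  -4 + 6 = 2
  0 + 1 = 1
  0 + 2 = 2
  0 + 4 = 4
  0 + 6 = 6
  1 + 2 = 3
  1 + 4 = 5
  1 + 6 = 7
  2 + 4 = 6
  2 + 6 = 8
  4 + 6 = 10
Collected distinct sums: {-4, -3, -2, 0, 1, 2, 3, 4, 5, 6, 7, 8, 10}
|A +̂ A| = 13
(Reference bound: |A +̂ A| ≥ 2|A| - 3 for |A| ≥ 2, with |A| = 6 giving ≥ 9.)

|A +̂ A| = 13


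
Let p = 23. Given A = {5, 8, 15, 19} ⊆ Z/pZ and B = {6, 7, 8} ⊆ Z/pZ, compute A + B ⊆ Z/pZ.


Work in Z/23Z: reduce every sum a + b modulo 23.
Enumerate all 12 pairs:
a = 5: 5+6=11, 5+7=12, 5+8=13
a = 8: 8+6=14, 8+7=15, 8+8=16
a = 15: 15+6=21, 15+7=22, 15+8=0
a = 19: 19+6=2, 19+7=3, 19+8=4
Distinct residues collected: {0, 2, 3, 4, 11, 12, 13, 14, 15, 16, 21, 22}
|A + B| = 12 (out of 23 total residues).

A + B = {0, 2, 3, 4, 11, 12, 13, 14, 15, 16, 21, 22}


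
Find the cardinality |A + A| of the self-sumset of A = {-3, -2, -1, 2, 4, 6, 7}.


A + A = {a + a' : a, a' ∈ A}; |A| = 7.
General bounds: 2|A| - 1 ≤ |A + A| ≤ |A|(|A|+1)/2, i.e. 13 ≤ |A + A| ≤ 28.
Lower bound 2|A|-1 is attained iff A is an arithmetic progression.
Enumerate sums a + a' for a ≤ a' (symmetric, so this suffices):
a = -3: -3+-3=-6, -3+-2=-5, -3+-1=-4, -3+2=-1, -3+4=1, -3+6=3, -3+7=4
a = -2: -2+-2=-4, -2+-1=-3, -2+2=0, -2+4=2, -2+6=4, -2+7=5
a = -1: -1+-1=-2, -1+2=1, -1+4=3, -1+6=5, -1+7=6
a = 2: 2+2=4, 2+4=6, 2+6=8, 2+7=9
a = 4: 4+4=8, 4+6=10, 4+7=11
a = 6: 6+6=12, 6+7=13
a = 7: 7+7=14
Distinct sums: {-6, -5, -4, -3, -2, -1, 0, 1, 2, 3, 4, 5, 6, 8, 9, 10, 11, 12, 13, 14}
|A + A| = 20

|A + A| = 20


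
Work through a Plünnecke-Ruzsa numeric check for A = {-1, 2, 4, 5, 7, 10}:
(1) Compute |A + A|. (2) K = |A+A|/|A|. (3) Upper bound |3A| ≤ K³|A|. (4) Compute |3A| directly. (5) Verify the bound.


|A| = 6.
Step 1: Compute A + A by enumerating all 36 pairs.
A + A = {-2, 1, 3, 4, 6, 7, 8, 9, 10, 11, 12, 14, 15, 17, 20}, so |A + A| = 15.
Step 2: Doubling constant K = |A + A|/|A| = 15/6 = 15/6 ≈ 2.5000.
Step 3: Plünnecke-Ruzsa gives |3A| ≤ K³·|A| = (2.5000)³ · 6 ≈ 93.7500.
Step 4: Compute 3A = A + A + A directly by enumerating all triples (a,b,c) ∈ A³; |3A| = 26.
Step 5: Check 26 ≤ 93.7500? Yes ✓.

K = 15/6, Plünnecke-Ruzsa bound K³|A| ≈ 93.7500, |3A| = 26, inequality holds.


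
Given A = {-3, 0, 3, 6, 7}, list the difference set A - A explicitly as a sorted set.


A - A = {a - a' : a, a' ∈ A}.
Compute a - a' for each ordered pair (a, a'):
a = -3: -3--3=0, -3-0=-3, -3-3=-6, -3-6=-9, -3-7=-10
a = 0: 0--3=3, 0-0=0, 0-3=-3, 0-6=-6, 0-7=-7
a = 3: 3--3=6, 3-0=3, 3-3=0, 3-6=-3, 3-7=-4
a = 6: 6--3=9, 6-0=6, 6-3=3, 6-6=0, 6-7=-1
a = 7: 7--3=10, 7-0=7, 7-3=4, 7-6=1, 7-7=0
Collecting distinct values (and noting 0 appears from a-a):
A - A = {-10, -9, -7, -6, -4, -3, -1, 0, 1, 3, 4, 6, 7, 9, 10}
|A - A| = 15

A - A = {-10, -9, -7, -6, -4, -3, -1, 0, 1, 3, 4, 6, 7, 9, 10}


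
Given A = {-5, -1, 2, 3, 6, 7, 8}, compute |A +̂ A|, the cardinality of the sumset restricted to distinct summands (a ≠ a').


Restricted sumset: A +̂ A = {a + a' : a ∈ A, a' ∈ A, a ≠ a'}.
Equivalently, take A + A and drop any sum 2a that is achievable ONLY as a + a for a ∈ A (i.e. sums representable only with equal summands).
Enumerate pairs (a, a') with a < a' (symmetric, so each unordered pair gives one sum; this covers all a ≠ a'):
  -5 + -1 = -6
  -5 + 2 = -3
  -5 + 3 = -2
  -5 + 6 = 1
  -5 + 7 = 2
  -5 + 8 = 3
  -1 + 2 = 1
  -1 + 3 = 2
  -1 + 6 = 5
  -1 + 7 = 6
  -1 + 8 = 7
  2 + 3 = 5
  2 + 6 = 8
  2 + 7 = 9
  2 + 8 = 10
  3 + 6 = 9
  3 + 7 = 10
  3 + 8 = 11
  6 + 7 = 13
  6 + 8 = 14
  7 + 8 = 15
Collected distinct sums: {-6, -3, -2, 1, 2, 3, 5, 6, 7, 8, 9, 10, 11, 13, 14, 15}
|A +̂ A| = 16
(Reference bound: |A +̂ A| ≥ 2|A| - 3 for |A| ≥ 2, with |A| = 7 giving ≥ 11.)

|A +̂ A| = 16


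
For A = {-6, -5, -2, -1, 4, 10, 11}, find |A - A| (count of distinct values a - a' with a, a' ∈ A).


A - A = {a - a' : a, a' ∈ A}; |A| = 7.
Bounds: 2|A|-1 ≤ |A - A| ≤ |A|² - |A| + 1, i.e. 13 ≤ |A - A| ≤ 43.
Note: 0 ∈ A - A always (from a - a). The set is symmetric: if d ∈ A - A then -d ∈ A - A.
Enumerate nonzero differences d = a - a' with a > a' (then include -d):
Positive differences: {1, 3, 4, 5, 6, 7, 9, 10, 11, 12, 13, 15, 16, 17}
Full difference set: {0} ∪ (positive diffs) ∪ (negative diffs).
|A - A| = 1 + 2·14 = 29 (matches direct enumeration: 29).

|A - A| = 29


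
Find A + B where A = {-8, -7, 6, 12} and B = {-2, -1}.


A + B = {a + b : a ∈ A, b ∈ B}.
Enumerate all |A|·|B| = 4·2 = 8 pairs (a, b) and collect distinct sums.
a = -8: -8+-2=-10, -8+-1=-9
a = -7: -7+-2=-9, -7+-1=-8
a = 6: 6+-2=4, 6+-1=5
a = 12: 12+-2=10, 12+-1=11
Collecting distinct sums: A + B = {-10, -9, -8, 4, 5, 10, 11}
|A + B| = 7

A + B = {-10, -9, -8, 4, 5, 10, 11}


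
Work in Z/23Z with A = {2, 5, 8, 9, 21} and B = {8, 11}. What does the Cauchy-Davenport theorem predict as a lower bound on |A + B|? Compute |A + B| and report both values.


Cauchy-Davenport: |A + B| ≥ min(p, |A| + |B| - 1) for A, B nonempty in Z/pZ.
|A| = 5, |B| = 2, p = 23.
CD lower bound = min(23, 5 + 2 - 1) = min(23, 6) = 6.
Compute A + B mod 23 directly:
a = 2: 2+8=10, 2+11=13
a = 5: 5+8=13, 5+11=16
a = 8: 8+8=16, 8+11=19
a = 9: 9+8=17, 9+11=20
a = 21: 21+8=6, 21+11=9
A + B = {6, 9, 10, 13, 16, 17, 19, 20}, so |A + B| = 8.
Verify: 8 ≥ 6? Yes ✓.

CD lower bound = 6, actual |A + B| = 8.


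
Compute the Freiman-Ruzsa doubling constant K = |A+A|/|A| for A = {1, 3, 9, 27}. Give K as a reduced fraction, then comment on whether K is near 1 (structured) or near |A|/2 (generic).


|A| = 4.
Compute A + A by enumerating all 16 pairs.
A + A = {2, 4, 6, 10, 12, 18, 28, 30, 36, 54}, so |A + A| = 10.
K = |A + A| / |A| = 10/4 = 5/2 ≈ 2.5000.
Reference: AP of size 4 gives K = 7/4 ≈ 1.7500; a fully generic set of size 4 gives K ≈ 2.5000.

|A| = 4, |A + A| = 10, K = 10/4 = 5/2.


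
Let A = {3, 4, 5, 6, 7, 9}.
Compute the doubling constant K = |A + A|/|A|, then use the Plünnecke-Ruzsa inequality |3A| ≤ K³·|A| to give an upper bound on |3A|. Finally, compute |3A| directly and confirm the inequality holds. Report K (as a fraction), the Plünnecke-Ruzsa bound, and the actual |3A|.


|A| = 6.
Step 1: Compute A + A by enumerating all 36 pairs.
A + A = {6, 7, 8, 9, 10, 11, 12, 13, 14, 15, 16, 18}, so |A + A| = 12.
Step 2: Doubling constant K = |A + A|/|A| = 12/6 = 12/6 ≈ 2.0000.
Step 3: Plünnecke-Ruzsa gives |3A| ≤ K³·|A| = (2.0000)³ · 6 ≈ 48.0000.
Step 4: Compute 3A = A + A + A directly by enumerating all triples (a,b,c) ∈ A³; |3A| = 18.
Step 5: Check 18 ≤ 48.0000? Yes ✓.

K = 12/6, Plünnecke-Ruzsa bound K³|A| ≈ 48.0000, |3A| = 18, inequality holds.


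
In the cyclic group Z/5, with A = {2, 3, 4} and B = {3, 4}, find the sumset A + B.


Work in Z/5Z: reduce every sum a + b modulo 5.
Enumerate all 6 pairs:
a = 2: 2+3=0, 2+4=1
a = 3: 3+3=1, 3+4=2
a = 4: 4+3=2, 4+4=3
Distinct residues collected: {0, 1, 2, 3}
|A + B| = 4 (out of 5 total residues).

A + B = {0, 1, 2, 3}


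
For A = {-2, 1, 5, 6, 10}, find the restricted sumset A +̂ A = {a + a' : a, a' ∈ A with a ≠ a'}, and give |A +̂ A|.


Restricted sumset: A +̂ A = {a + a' : a ∈ A, a' ∈ A, a ≠ a'}.
Equivalently, take A + A and drop any sum 2a that is achievable ONLY as a + a for a ∈ A (i.e. sums representable only with equal summands).
Enumerate pairs (a, a') with a < a' (symmetric, so each unordered pair gives one sum; this covers all a ≠ a'):
  -2 + 1 = -1
  -2 + 5 = 3
  -2 + 6 = 4
  -2 + 10 = 8
  1 + 5 = 6
  1 + 6 = 7
  1 + 10 = 11
  5 + 6 = 11
  5 + 10 = 15
  6 + 10 = 16
Collected distinct sums: {-1, 3, 4, 6, 7, 8, 11, 15, 16}
|A +̂ A| = 9
(Reference bound: |A +̂ A| ≥ 2|A| - 3 for |A| ≥ 2, with |A| = 5 giving ≥ 7.)

|A +̂ A| = 9


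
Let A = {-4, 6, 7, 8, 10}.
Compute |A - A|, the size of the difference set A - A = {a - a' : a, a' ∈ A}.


A - A = {a - a' : a, a' ∈ A}; |A| = 5.
Bounds: 2|A|-1 ≤ |A - A| ≤ |A|² - |A| + 1, i.e. 9 ≤ |A - A| ≤ 21.
Note: 0 ∈ A - A always (from a - a). The set is symmetric: if d ∈ A - A then -d ∈ A - A.
Enumerate nonzero differences d = a - a' with a > a' (then include -d):
Positive differences: {1, 2, 3, 4, 10, 11, 12, 14}
Full difference set: {0} ∪ (positive diffs) ∪ (negative diffs).
|A - A| = 1 + 2·8 = 17 (matches direct enumeration: 17).

|A - A| = 17


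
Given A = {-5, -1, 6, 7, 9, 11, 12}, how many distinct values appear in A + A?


A + A = {a + a' : a, a' ∈ A}; |A| = 7.
General bounds: 2|A| - 1 ≤ |A + A| ≤ |A|(|A|+1)/2, i.e. 13 ≤ |A + A| ≤ 28.
Lower bound 2|A|-1 is attained iff A is an arithmetic progression.
Enumerate sums a + a' for a ≤ a' (symmetric, so this suffices):
a = -5: -5+-5=-10, -5+-1=-6, -5+6=1, -5+7=2, -5+9=4, -5+11=6, -5+12=7
a = -1: -1+-1=-2, -1+6=5, -1+7=6, -1+9=8, -1+11=10, -1+12=11
a = 6: 6+6=12, 6+7=13, 6+9=15, 6+11=17, 6+12=18
a = 7: 7+7=14, 7+9=16, 7+11=18, 7+12=19
a = 9: 9+9=18, 9+11=20, 9+12=21
a = 11: 11+11=22, 11+12=23
a = 12: 12+12=24
Distinct sums: {-10, -6, -2, 1, 2, 4, 5, 6, 7, 8, 10, 11, 12, 13, 14, 15, 16, 17, 18, 19, 20, 21, 22, 23, 24}
|A + A| = 25

|A + A| = 25


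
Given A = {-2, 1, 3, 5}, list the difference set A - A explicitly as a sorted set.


A - A = {a - a' : a, a' ∈ A}.
Compute a - a' for each ordered pair (a, a'):
a = -2: -2--2=0, -2-1=-3, -2-3=-5, -2-5=-7
a = 1: 1--2=3, 1-1=0, 1-3=-2, 1-5=-4
a = 3: 3--2=5, 3-1=2, 3-3=0, 3-5=-2
a = 5: 5--2=7, 5-1=4, 5-3=2, 5-5=0
Collecting distinct values (and noting 0 appears from a-a):
A - A = {-7, -5, -4, -3, -2, 0, 2, 3, 4, 5, 7}
|A - A| = 11

A - A = {-7, -5, -4, -3, -2, 0, 2, 3, 4, 5, 7}


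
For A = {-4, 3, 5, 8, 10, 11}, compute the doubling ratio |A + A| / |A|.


|A| = 6.
Compute A + A by enumerating all 36 pairs.
A + A = {-8, -1, 1, 4, 6, 7, 8, 10, 11, 13, 14, 15, 16, 18, 19, 20, 21, 22}, so |A + A| = 18.
K = |A + A| / |A| = 18/6 = 3/1 ≈ 3.0000.
Reference: AP of size 6 gives K = 11/6 ≈ 1.8333; a fully generic set of size 6 gives K ≈ 3.5000.

|A| = 6, |A + A| = 18, K = 18/6 = 3/1.


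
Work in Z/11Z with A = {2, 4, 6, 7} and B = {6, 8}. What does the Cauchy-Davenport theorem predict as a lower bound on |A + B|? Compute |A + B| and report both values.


Cauchy-Davenport: |A + B| ≥ min(p, |A| + |B| - 1) for A, B nonempty in Z/pZ.
|A| = 4, |B| = 2, p = 11.
CD lower bound = min(11, 4 + 2 - 1) = min(11, 5) = 5.
Compute A + B mod 11 directly:
a = 2: 2+6=8, 2+8=10
a = 4: 4+6=10, 4+8=1
a = 6: 6+6=1, 6+8=3
a = 7: 7+6=2, 7+8=4
A + B = {1, 2, 3, 4, 8, 10}, so |A + B| = 6.
Verify: 6 ≥ 5? Yes ✓.

CD lower bound = 5, actual |A + B| = 6.


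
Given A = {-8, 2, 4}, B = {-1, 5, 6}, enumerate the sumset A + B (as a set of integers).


A + B = {a + b : a ∈ A, b ∈ B}.
Enumerate all |A|·|B| = 3·3 = 9 pairs (a, b) and collect distinct sums.
a = -8: -8+-1=-9, -8+5=-3, -8+6=-2
a = 2: 2+-1=1, 2+5=7, 2+6=8
a = 4: 4+-1=3, 4+5=9, 4+6=10
Collecting distinct sums: A + B = {-9, -3, -2, 1, 3, 7, 8, 9, 10}
|A + B| = 9

A + B = {-9, -3, -2, 1, 3, 7, 8, 9, 10}


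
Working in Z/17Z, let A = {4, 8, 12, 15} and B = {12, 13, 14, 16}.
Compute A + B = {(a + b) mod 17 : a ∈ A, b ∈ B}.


Work in Z/17Z: reduce every sum a + b modulo 17.
Enumerate all 16 pairs:
a = 4: 4+12=16, 4+13=0, 4+14=1, 4+16=3
a = 8: 8+12=3, 8+13=4, 8+14=5, 8+16=7
a = 12: 12+12=7, 12+13=8, 12+14=9, 12+16=11
a = 15: 15+12=10, 15+13=11, 15+14=12, 15+16=14
Distinct residues collected: {0, 1, 3, 4, 5, 7, 8, 9, 10, 11, 12, 14, 16}
|A + B| = 13 (out of 17 total residues).

A + B = {0, 1, 3, 4, 5, 7, 8, 9, 10, 11, 12, 14, 16}


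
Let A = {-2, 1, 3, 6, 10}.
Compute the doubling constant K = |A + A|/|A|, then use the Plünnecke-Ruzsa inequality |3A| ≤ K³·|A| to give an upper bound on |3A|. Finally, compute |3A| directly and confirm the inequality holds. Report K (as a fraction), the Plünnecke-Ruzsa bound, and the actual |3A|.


|A| = 5.
Step 1: Compute A + A by enumerating all 25 pairs.
A + A = {-4, -1, 1, 2, 4, 6, 7, 8, 9, 11, 12, 13, 16, 20}, so |A + A| = 14.
Step 2: Doubling constant K = |A + A|/|A| = 14/5 = 14/5 ≈ 2.8000.
Step 3: Plünnecke-Ruzsa gives |3A| ≤ K³·|A| = (2.8000)³ · 5 ≈ 109.7600.
Step 4: Compute 3A = A + A + A directly by enumerating all triples (a,b,c) ∈ A³; |3A| = 27.
Step 5: Check 27 ≤ 109.7600? Yes ✓.

K = 14/5, Plünnecke-Ruzsa bound K³|A| ≈ 109.7600, |3A| = 27, inequality holds.


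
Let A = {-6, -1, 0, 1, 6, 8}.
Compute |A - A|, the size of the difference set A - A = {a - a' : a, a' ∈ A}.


A - A = {a - a' : a, a' ∈ A}; |A| = 6.
Bounds: 2|A|-1 ≤ |A - A| ≤ |A|² - |A| + 1, i.e. 11 ≤ |A - A| ≤ 31.
Note: 0 ∈ A - A always (from a - a). The set is symmetric: if d ∈ A - A then -d ∈ A - A.
Enumerate nonzero differences d = a - a' with a > a' (then include -d):
Positive differences: {1, 2, 5, 6, 7, 8, 9, 12, 14}
Full difference set: {0} ∪ (positive diffs) ∪ (negative diffs).
|A - A| = 1 + 2·9 = 19 (matches direct enumeration: 19).

|A - A| = 19


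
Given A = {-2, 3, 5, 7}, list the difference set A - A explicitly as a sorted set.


A - A = {a - a' : a, a' ∈ A}.
Compute a - a' for each ordered pair (a, a'):
a = -2: -2--2=0, -2-3=-5, -2-5=-7, -2-7=-9
a = 3: 3--2=5, 3-3=0, 3-5=-2, 3-7=-4
a = 5: 5--2=7, 5-3=2, 5-5=0, 5-7=-2
a = 7: 7--2=9, 7-3=4, 7-5=2, 7-7=0
Collecting distinct values (and noting 0 appears from a-a):
A - A = {-9, -7, -5, -4, -2, 0, 2, 4, 5, 7, 9}
|A - A| = 11

A - A = {-9, -7, -5, -4, -2, 0, 2, 4, 5, 7, 9}


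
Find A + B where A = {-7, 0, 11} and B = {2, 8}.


A + B = {a + b : a ∈ A, b ∈ B}.
Enumerate all |A|·|B| = 3·2 = 6 pairs (a, b) and collect distinct sums.
a = -7: -7+2=-5, -7+8=1
a = 0: 0+2=2, 0+8=8
a = 11: 11+2=13, 11+8=19
Collecting distinct sums: A + B = {-5, 1, 2, 8, 13, 19}
|A + B| = 6

A + B = {-5, 1, 2, 8, 13, 19}


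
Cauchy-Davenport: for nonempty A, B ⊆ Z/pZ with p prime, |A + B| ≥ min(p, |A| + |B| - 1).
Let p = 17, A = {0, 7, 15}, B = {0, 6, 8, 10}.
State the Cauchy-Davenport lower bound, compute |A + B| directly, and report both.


Cauchy-Davenport: |A + B| ≥ min(p, |A| + |B| - 1) for A, B nonempty in Z/pZ.
|A| = 3, |B| = 4, p = 17.
CD lower bound = min(17, 3 + 4 - 1) = min(17, 6) = 6.
Compute A + B mod 17 directly:
a = 0: 0+0=0, 0+6=6, 0+8=8, 0+10=10
a = 7: 7+0=7, 7+6=13, 7+8=15, 7+10=0
a = 15: 15+0=15, 15+6=4, 15+8=6, 15+10=8
A + B = {0, 4, 6, 7, 8, 10, 13, 15}, so |A + B| = 8.
Verify: 8 ≥ 6? Yes ✓.

CD lower bound = 6, actual |A + B| = 8.


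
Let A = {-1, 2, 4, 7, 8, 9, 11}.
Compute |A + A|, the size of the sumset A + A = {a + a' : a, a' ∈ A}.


A + A = {a + a' : a, a' ∈ A}; |A| = 7.
General bounds: 2|A| - 1 ≤ |A + A| ≤ |A|(|A|+1)/2, i.e. 13 ≤ |A + A| ≤ 28.
Lower bound 2|A|-1 is attained iff A is an arithmetic progression.
Enumerate sums a + a' for a ≤ a' (symmetric, so this suffices):
a = -1: -1+-1=-2, -1+2=1, -1+4=3, -1+7=6, -1+8=7, -1+9=8, -1+11=10
a = 2: 2+2=4, 2+4=6, 2+7=9, 2+8=10, 2+9=11, 2+11=13
a = 4: 4+4=8, 4+7=11, 4+8=12, 4+9=13, 4+11=15
a = 7: 7+7=14, 7+8=15, 7+9=16, 7+11=18
a = 8: 8+8=16, 8+9=17, 8+11=19
a = 9: 9+9=18, 9+11=20
a = 11: 11+11=22
Distinct sums: {-2, 1, 3, 4, 6, 7, 8, 9, 10, 11, 12, 13, 14, 15, 16, 17, 18, 19, 20, 22}
|A + A| = 20

|A + A| = 20


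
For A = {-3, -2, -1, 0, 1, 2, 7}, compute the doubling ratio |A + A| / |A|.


|A| = 7.
Compute A + A by enumerating all 49 pairs.
A + A = {-6, -5, -4, -3, -2, -1, 0, 1, 2, 3, 4, 5, 6, 7, 8, 9, 14}, so |A + A| = 17.
K = |A + A| / |A| = 17/7 (already in lowest terms) ≈ 2.4286.
Reference: AP of size 7 gives K = 13/7 ≈ 1.8571; a fully generic set of size 7 gives K ≈ 4.0000.

|A| = 7, |A + A| = 17, K = 17/7.


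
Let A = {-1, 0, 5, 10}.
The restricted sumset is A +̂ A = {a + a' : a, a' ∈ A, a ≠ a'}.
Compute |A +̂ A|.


Restricted sumset: A +̂ A = {a + a' : a ∈ A, a' ∈ A, a ≠ a'}.
Equivalently, take A + A and drop any sum 2a that is achievable ONLY as a + a for a ∈ A (i.e. sums representable only with equal summands).
Enumerate pairs (a, a') with a < a' (symmetric, so each unordered pair gives one sum; this covers all a ≠ a'):
  -1 + 0 = -1
  -1 + 5 = 4
  -1 + 10 = 9
  0 + 5 = 5
  0 + 10 = 10
  5 + 10 = 15
Collected distinct sums: {-1, 4, 5, 9, 10, 15}
|A +̂ A| = 6
(Reference bound: |A +̂ A| ≥ 2|A| - 3 for |A| ≥ 2, with |A| = 4 giving ≥ 5.)

|A +̂ A| = 6


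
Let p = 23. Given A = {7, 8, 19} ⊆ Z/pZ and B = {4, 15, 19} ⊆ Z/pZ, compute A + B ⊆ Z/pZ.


Work in Z/23Z: reduce every sum a + b modulo 23.
Enumerate all 9 pairs:
a = 7: 7+4=11, 7+15=22, 7+19=3
a = 8: 8+4=12, 8+15=0, 8+19=4
a = 19: 19+4=0, 19+15=11, 19+19=15
Distinct residues collected: {0, 3, 4, 11, 12, 15, 22}
|A + B| = 7 (out of 23 total residues).

A + B = {0, 3, 4, 11, 12, 15, 22}


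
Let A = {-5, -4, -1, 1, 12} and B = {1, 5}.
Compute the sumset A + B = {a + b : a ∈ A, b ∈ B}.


A + B = {a + b : a ∈ A, b ∈ B}.
Enumerate all |A|·|B| = 5·2 = 10 pairs (a, b) and collect distinct sums.
a = -5: -5+1=-4, -5+5=0
a = -4: -4+1=-3, -4+5=1
a = -1: -1+1=0, -1+5=4
a = 1: 1+1=2, 1+5=6
a = 12: 12+1=13, 12+5=17
Collecting distinct sums: A + B = {-4, -3, 0, 1, 2, 4, 6, 13, 17}
|A + B| = 9

A + B = {-4, -3, 0, 1, 2, 4, 6, 13, 17}


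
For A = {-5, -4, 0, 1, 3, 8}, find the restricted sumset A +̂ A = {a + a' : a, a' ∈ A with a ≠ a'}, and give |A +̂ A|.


Restricted sumset: A +̂ A = {a + a' : a ∈ A, a' ∈ A, a ≠ a'}.
Equivalently, take A + A and drop any sum 2a that is achievable ONLY as a + a for a ∈ A (i.e. sums representable only with equal summands).
Enumerate pairs (a, a') with a < a' (symmetric, so each unordered pair gives one sum; this covers all a ≠ a'):
  -5 + -4 = -9
  -5 + 0 = -5
  -5 + 1 = -4
  -5 + 3 = -2
  -5 + 8 = 3
  -4 + 0 = -4
  -4 + 1 = -3
  -4 + 3 = -1
  -4 + 8 = 4
  0 + 1 = 1
  0 + 3 = 3
  0 + 8 = 8
  1 + 3 = 4
  1 + 8 = 9
  3 + 8 = 11
Collected distinct sums: {-9, -5, -4, -3, -2, -1, 1, 3, 4, 8, 9, 11}
|A +̂ A| = 12
(Reference bound: |A +̂ A| ≥ 2|A| - 3 for |A| ≥ 2, with |A| = 6 giving ≥ 9.)

|A +̂ A| = 12


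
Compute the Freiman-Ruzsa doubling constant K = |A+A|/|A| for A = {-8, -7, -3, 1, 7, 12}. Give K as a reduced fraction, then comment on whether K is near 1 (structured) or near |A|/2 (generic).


|A| = 6.
Compute A + A by enumerating all 36 pairs.
A + A = {-16, -15, -14, -11, -10, -7, -6, -2, -1, 0, 2, 4, 5, 8, 9, 13, 14, 19, 24}, so |A + A| = 19.
K = |A + A| / |A| = 19/6 (already in lowest terms) ≈ 3.1667.
Reference: AP of size 6 gives K = 11/6 ≈ 1.8333; a fully generic set of size 6 gives K ≈ 3.5000.

|A| = 6, |A + A| = 19, K = 19/6.


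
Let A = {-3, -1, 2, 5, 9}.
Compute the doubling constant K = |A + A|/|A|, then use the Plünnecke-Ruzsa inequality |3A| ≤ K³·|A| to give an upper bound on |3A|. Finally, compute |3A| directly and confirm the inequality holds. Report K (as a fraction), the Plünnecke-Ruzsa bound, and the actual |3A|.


|A| = 5.
Step 1: Compute A + A by enumerating all 25 pairs.
A + A = {-6, -4, -2, -1, 1, 2, 4, 6, 7, 8, 10, 11, 14, 18}, so |A + A| = 14.
Step 2: Doubling constant K = |A + A|/|A| = 14/5 = 14/5 ≈ 2.8000.
Step 3: Plünnecke-Ruzsa gives |3A| ≤ K³·|A| = (2.8000)³ · 5 ≈ 109.7600.
Step 4: Compute 3A = A + A + A directly by enumerating all triples (a,b,c) ∈ A³; |3A| = 27.
Step 5: Check 27 ≤ 109.7600? Yes ✓.

K = 14/5, Plünnecke-Ruzsa bound K³|A| ≈ 109.7600, |3A| = 27, inequality holds.


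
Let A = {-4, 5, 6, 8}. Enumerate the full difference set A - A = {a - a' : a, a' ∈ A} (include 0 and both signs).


A - A = {a - a' : a, a' ∈ A}.
Compute a - a' for each ordered pair (a, a'):
a = -4: -4--4=0, -4-5=-9, -4-6=-10, -4-8=-12
a = 5: 5--4=9, 5-5=0, 5-6=-1, 5-8=-3
a = 6: 6--4=10, 6-5=1, 6-6=0, 6-8=-2
a = 8: 8--4=12, 8-5=3, 8-6=2, 8-8=0
Collecting distinct values (and noting 0 appears from a-a):
A - A = {-12, -10, -9, -3, -2, -1, 0, 1, 2, 3, 9, 10, 12}
|A - A| = 13

A - A = {-12, -10, -9, -3, -2, -1, 0, 1, 2, 3, 9, 10, 12}


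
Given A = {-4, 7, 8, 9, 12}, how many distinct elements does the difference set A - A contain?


A - A = {a - a' : a, a' ∈ A}; |A| = 5.
Bounds: 2|A|-1 ≤ |A - A| ≤ |A|² - |A| + 1, i.e. 9 ≤ |A - A| ≤ 21.
Note: 0 ∈ A - A always (from a - a). The set is symmetric: if d ∈ A - A then -d ∈ A - A.
Enumerate nonzero differences d = a - a' with a > a' (then include -d):
Positive differences: {1, 2, 3, 4, 5, 11, 12, 13, 16}
Full difference set: {0} ∪ (positive diffs) ∪ (negative diffs).
|A - A| = 1 + 2·9 = 19 (matches direct enumeration: 19).

|A - A| = 19


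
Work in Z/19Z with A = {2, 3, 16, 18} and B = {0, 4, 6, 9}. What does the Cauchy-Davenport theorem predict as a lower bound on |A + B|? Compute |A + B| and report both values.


Cauchy-Davenport: |A + B| ≥ min(p, |A| + |B| - 1) for A, B nonempty in Z/pZ.
|A| = 4, |B| = 4, p = 19.
CD lower bound = min(19, 4 + 4 - 1) = min(19, 7) = 7.
Compute A + B mod 19 directly:
a = 2: 2+0=2, 2+4=6, 2+6=8, 2+9=11
a = 3: 3+0=3, 3+4=7, 3+6=9, 3+9=12
a = 16: 16+0=16, 16+4=1, 16+6=3, 16+9=6
a = 18: 18+0=18, 18+4=3, 18+6=5, 18+9=8
A + B = {1, 2, 3, 5, 6, 7, 8, 9, 11, 12, 16, 18}, so |A + B| = 12.
Verify: 12 ≥ 7? Yes ✓.

CD lower bound = 7, actual |A + B| = 12.


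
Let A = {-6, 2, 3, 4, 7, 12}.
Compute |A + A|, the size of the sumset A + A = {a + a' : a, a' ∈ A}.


A + A = {a + a' : a, a' ∈ A}; |A| = 6.
General bounds: 2|A| - 1 ≤ |A + A| ≤ |A|(|A|+1)/2, i.e. 11 ≤ |A + A| ≤ 21.
Lower bound 2|A|-1 is attained iff A is an arithmetic progression.
Enumerate sums a + a' for a ≤ a' (symmetric, so this suffices):
a = -6: -6+-6=-12, -6+2=-4, -6+3=-3, -6+4=-2, -6+7=1, -6+12=6
a = 2: 2+2=4, 2+3=5, 2+4=6, 2+7=9, 2+12=14
a = 3: 3+3=6, 3+4=7, 3+7=10, 3+12=15
a = 4: 4+4=8, 4+7=11, 4+12=16
a = 7: 7+7=14, 7+12=19
a = 12: 12+12=24
Distinct sums: {-12, -4, -3, -2, 1, 4, 5, 6, 7, 8, 9, 10, 11, 14, 15, 16, 19, 24}
|A + A| = 18

|A + A| = 18


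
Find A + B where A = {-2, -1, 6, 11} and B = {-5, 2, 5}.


A + B = {a + b : a ∈ A, b ∈ B}.
Enumerate all |A|·|B| = 4·3 = 12 pairs (a, b) and collect distinct sums.
a = -2: -2+-5=-7, -2+2=0, -2+5=3
a = -1: -1+-5=-6, -1+2=1, -1+5=4
a = 6: 6+-5=1, 6+2=8, 6+5=11
a = 11: 11+-5=6, 11+2=13, 11+5=16
Collecting distinct sums: A + B = {-7, -6, 0, 1, 3, 4, 6, 8, 11, 13, 16}
|A + B| = 11

A + B = {-7, -6, 0, 1, 3, 4, 6, 8, 11, 13, 16}


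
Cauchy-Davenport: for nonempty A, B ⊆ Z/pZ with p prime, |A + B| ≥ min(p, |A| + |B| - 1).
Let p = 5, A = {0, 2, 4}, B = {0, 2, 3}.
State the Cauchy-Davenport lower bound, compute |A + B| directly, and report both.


Cauchy-Davenport: |A + B| ≥ min(p, |A| + |B| - 1) for A, B nonempty in Z/pZ.
|A| = 3, |B| = 3, p = 5.
CD lower bound = min(5, 3 + 3 - 1) = min(5, 5) = 5.
Compute A + B mod 5 directly:
a = 0: 0+0=0, 0+2=2, 0+3=3
a = 2: 2+0=2, 2+2=4, 2+3=0
a = 4: 4+0=4, 4+2=1, 4+3=2
A + B = {0, 1, 2, 3, 4}, so |A + B| = 5.
Verify: 5 ≥ 5? Yes ✓.

CD lower bound = 5, actual |A + B| = 5.


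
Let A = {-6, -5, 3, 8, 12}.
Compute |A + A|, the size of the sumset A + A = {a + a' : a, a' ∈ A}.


A + A = {a + a' : a, a' ∈ A}; |A| = 5.
General bounds: 2|A| - 1 ≤ |A + A| ≤ |A|(|A|+1)/2, i.e. 9 ≤ |A + A| ≤ 15.
Lower bound 2|A|-1 is attained iff A is an arithmetic progression.
Enumerate sums a + a' for a ≤ a' (symmetric, so this suffices):
a = -6: -6+-6=-12, -6+-5=-11, -6+3=-3, -6+8=2, -6+12=6
a = -5: -5+-5=-10, -5+3=-2, -5+8=3, -5+12=7
a = 3: 3+3=6, 3+8=11, 3+12=15
a = 8: 8+8=16, 8+12=20
a = 12: 12+12=24
Distinct sums: {-12, -11, -10, -3, -2, 2, 3, 6, 7, 11, 15, 16, 20, 24}
|A + A| = 14

|A + A| = 14


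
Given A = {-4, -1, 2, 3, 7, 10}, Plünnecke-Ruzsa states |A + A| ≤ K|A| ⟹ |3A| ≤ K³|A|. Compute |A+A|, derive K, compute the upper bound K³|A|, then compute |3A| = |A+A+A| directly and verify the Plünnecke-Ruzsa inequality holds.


|A| = 6.
Step 1: Compute A + A by enumerating all 36 pairs.
A + A = {-8, -5, -2, -1, 1, 2, 3, 4, 5, 6, 9, 10, 12, 13, 14, 17, 20}, so |A + A| = 17.
Step 2: Doubling constant K = |A + A|/|A| = 17/6 = 17/6 ≈ 2.8333.
Step 3: Plünnecke-Ruzsa gives |3A| ≤ K³·|A| = (2.8333)³ · 6 ≈ 136.4722.
Step 4: Compute 3A = A + A + A directly by enumerating all triples (a,b,c) ∈ A³; |3A| = 33.
Step 5: Check 33 ≤ 136.4722? Yes ✓.

K = 17/6, Plünnecke-Ruzsa bound K³|A| ≈ 136.4722, |3A| = 33, inequality holds.


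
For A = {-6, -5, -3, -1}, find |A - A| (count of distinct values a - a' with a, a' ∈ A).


A - A = {a - a' : a, a' ∈ A}; |A| = 4.
Bounds: 2|A|-1 ≤ |A - A| ≤ |A|² - |A| + 1, i.e. 7 ≤ |A - A| ≤ 13.
Note: 0 ∈ A - A always (from a - a). The set is symmetric: if d ∈ A - A then -d ∈ A - A.
Enumerate nonzero differences d = a - a' with a > a' (then include -d):
Positive differences: {1, 2, 3, 4, 5}
Full difference set: {0} ∪ (positive diffs) ∪ (negative diffs).
|A - A| = 1 + 2·5 = 11 (matches direct enumeration: 11).

|A - A| = 11


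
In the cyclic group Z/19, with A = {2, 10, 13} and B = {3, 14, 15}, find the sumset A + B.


Work in Z/19Z: reduce every sum a + b modulo 19.
Enumerate all 9 pairs:
a = 2: 2+3=5, 2+14=16, 2+15=17
a = 10: 10+3=13, 10+14=5, 10+15=6
a = 13: 13+3=16, 13+14=8, 13+15=9
Distinct residues collected: {5, 6, 8, 9, 13, 16, 17}
|A + B| = 7 (out of 19 total residues).

A + B = {5, 6, 8, 9, 13, 16, 17}


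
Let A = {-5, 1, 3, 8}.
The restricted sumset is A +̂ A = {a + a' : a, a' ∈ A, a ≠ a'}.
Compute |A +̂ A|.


Restricted sumset: A +̂ A = {a + a' : a ∈ A, a' ∈ A, a ≠ a'}.
Equivalently, take A + A and drop any sum 2a that is achievable ONLY as a + a for a ∈ A (i.e. sums representable only with equal summands).
Enumerate pairs (a, a') with a < a' (symmetric, so each unordered pair gives one sum; this covers all a ≠ a'):
  -5 + 1 = -4
  -5 + 3 = -2
  -5 + 8 = 3
  1 + 3 = 4
  1 + 8 = 9
  3 + 8 = 11
Collected distinct sums: {-4, -2, 3, 4, 9, 11}
|A +̂ A| = 6
(Reference bound: |A +̂ A| ≥ 2|A| - 3 for |A| ≥ 2, with |A| = 4 giving ≥ 5.)

|A +̂ A| = 6


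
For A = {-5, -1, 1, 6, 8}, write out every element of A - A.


A - A = {a - a' : a, a' ∈ A}.
Compute a - a' for each ordered pair (a, a'):
a = -5: -5--5=0, -5--1=-4, -5-1=-6, -5-6=-11, -5-8=-13
a = -1: -1--5=4, -1--1=0, -1-1=-2, -1-6=-7, -1-8=-9
a = 1: 1--5=6, 1--1=2, 1-1=0, 1-6=-5, 1-8=-7
a = 6: 6--5=11, 6--1=7, 6-1=5, 6-6=0, 6-8=-2
a = 8: 8--5=13, 8--1=9, 8-1=7, 8-6=2, 8-8=0
Collecting distinct values (and noting 0 appears from a-a):
A - A = {-13, -11, -9, -7, -6, -5, -4, -2, 0, 2, 4, 5, 6, 7, 9, 11, 13}
|A - A| = 17

A - A = {-13, -11, -9, -7, -6, -5, -4, -2, 0, 2, 4, 5, 6, 7, 9, 11, 13}


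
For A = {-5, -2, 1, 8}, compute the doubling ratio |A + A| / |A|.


|A| = 4.
Compute A + A by enumerating all 16 pairs.
A + A = {-10, -7, -4, -1, 2, 3, 6, 9, 16}, so |A + A| = 9.
K = |A + A| / |A| = 9/4 (already in lowest terms) ≈ 2.2500.
Reference: AP of size 4 gives K = 7/4 ≈ 1.7500; a fully generic set of size 4 gives K ≈ 2.5000.

|A| = 4, |A + A| = 9, K = 9/4.


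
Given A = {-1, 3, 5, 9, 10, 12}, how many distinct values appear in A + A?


A + A = {a + a' : a, a' ∈ A}; |A| = 6.
General bounds: 2|A| - 1 ≤ |A + A| ≤ |A|(|A|+1)/2, i.e. 11 ≤ |A + A| ≤ 21.
Lower bound 2|A|-1 is attained iff A is an arithmetic progression.
Enumerate sums a + a' for a ≤ a' (symmetric, so this suffices):
a = -1: -1+-1=-2, -1+3=2, -1+5=4, -1+9=8, -1+10=9, -1+12=11
a = 3: 3+3=6, 3+5=8, 3+9=12, 3+10=13, 3+12=15
a = 5: 5+5=10, 5+9=14, 5+10=15, 5+12=17
a = 9: 9+9=18, 9+10=19, 9+12=21
a = 10: 10+10=20, 10+12=22
a = 12: 12+12=24
Distinct sums: {-2, 2, 4, 6, 8, 9, 10, 11, 12, 13, 14, 15, 17, 18, 19, 20, 21, 22, 24}
|A + A| = 19

|A + A| = 19
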